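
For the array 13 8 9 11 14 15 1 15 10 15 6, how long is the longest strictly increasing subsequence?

5

Let dp[i] be the longest increasing subsequence ending at position i. Then dp = [1, 1, 2, 3, 4, 5, 1, 5, 3, 5, 2].
The maximum is 5; one witness is 8, 9, 11, 14, 15 at positions 2,3,4,5,6.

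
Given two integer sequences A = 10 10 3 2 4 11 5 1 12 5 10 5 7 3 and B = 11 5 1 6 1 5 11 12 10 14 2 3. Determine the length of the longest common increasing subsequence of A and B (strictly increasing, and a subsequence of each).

3

A longest common strictly increasing subsequence is 1, 5, 10 (length 3); it appears in order in both A and B, and no longer such subsequence exists.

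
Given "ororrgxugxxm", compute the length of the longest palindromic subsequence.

3

One longest palindromic subsequence is xxx (positions 7,10,11); it reads the same forward and backward, and the interval DP gives dp[1][12] = 3.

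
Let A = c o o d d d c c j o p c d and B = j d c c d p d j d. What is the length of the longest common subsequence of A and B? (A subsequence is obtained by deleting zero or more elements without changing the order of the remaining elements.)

5

A longest common subsequence is cddjd (length 5); the LCS DP confirms no longer common subsequence exists.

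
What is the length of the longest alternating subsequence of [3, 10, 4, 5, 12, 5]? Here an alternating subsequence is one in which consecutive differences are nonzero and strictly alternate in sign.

Track the best alternating length ending on an up-step vs a down-step at each position: up/down = 1/1, 2/1, 2/3, 4/3, 4/1, 4/5.
The maximum over both is 5; one such subsequence is 3, 10, 4, 12, 5.

5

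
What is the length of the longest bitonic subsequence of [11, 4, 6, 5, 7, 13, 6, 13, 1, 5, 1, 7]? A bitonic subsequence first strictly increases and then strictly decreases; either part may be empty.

Let inc[i] be the LIS ending at i and dec[i] the longest strictly decreasing subsequence starting at i. inc = [1, 1, 2, 2, 3, 4, 3, 4, 1, 2, 1, 4], dec = [5, 2, 3, 2, 4, 4, 3, 3, 1, 2, 1, 1].
max_i inc[i]+dec[i]−1 = 7, with one witness 4, 6, 7, 13, 6, 5, 1.

7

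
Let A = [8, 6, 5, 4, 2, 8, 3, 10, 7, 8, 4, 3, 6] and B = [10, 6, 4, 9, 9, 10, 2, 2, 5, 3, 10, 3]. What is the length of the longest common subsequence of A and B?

6

A longest common subsequence is 6, 4, 2, 3, 10, 3 (length 6); the LCS DP confirms no longer common subsequence exists.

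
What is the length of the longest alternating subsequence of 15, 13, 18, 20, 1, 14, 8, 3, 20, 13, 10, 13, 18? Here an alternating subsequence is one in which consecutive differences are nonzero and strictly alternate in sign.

A longest alternating subsequence is 15, 13, 18, 1, 14, 8, 20, 10, 13 (positions 1,2,3,5,6,7,9,11,12); its 8 consecutive differences strictly alternate in sign, and length 9 is optimal.

9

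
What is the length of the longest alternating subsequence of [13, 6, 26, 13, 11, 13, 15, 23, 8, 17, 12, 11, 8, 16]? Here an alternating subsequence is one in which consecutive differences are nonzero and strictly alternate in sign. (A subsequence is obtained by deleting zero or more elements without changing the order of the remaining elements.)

9

A longest alternating subsequence is 13, 6, 26, 11, 13, 8, 17, 12, 16 (positions 1,2,3,5,6,9,10,11,14); its 8 consecutive differences strictly alternate in sign, and length 9 is optimal.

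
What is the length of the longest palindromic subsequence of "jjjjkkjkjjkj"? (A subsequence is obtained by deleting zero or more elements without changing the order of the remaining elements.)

10

One longest palindromic subsequence is jjjjkkjjjj (positions 1,2,3,4,5,6,7,9,10,12); it reads the same forward and backward, and the interval DP gives dp[1][12] = 10.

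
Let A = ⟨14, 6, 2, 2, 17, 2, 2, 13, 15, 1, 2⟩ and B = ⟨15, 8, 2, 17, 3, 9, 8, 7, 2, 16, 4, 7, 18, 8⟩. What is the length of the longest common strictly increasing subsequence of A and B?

2

A longest common strictly increasing subsequence is 2, 17 (length 2); it appears in order in both A and B, and no longer such subsequence exists.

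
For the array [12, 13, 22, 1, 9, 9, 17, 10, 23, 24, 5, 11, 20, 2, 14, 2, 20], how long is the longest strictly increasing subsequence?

6

One longest increasing subsequence is 1, 9, 10, 11, 14, 20 (positions 4,5,8,12,15,17), of length 6; no longer one exists.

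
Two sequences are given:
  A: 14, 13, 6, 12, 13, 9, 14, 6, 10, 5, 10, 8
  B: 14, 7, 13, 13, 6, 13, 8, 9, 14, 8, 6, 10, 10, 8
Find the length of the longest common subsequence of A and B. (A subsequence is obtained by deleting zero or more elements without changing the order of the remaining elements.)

10

A longest common subsequence is 14, 13, 6, 13, 9, 14, 6, 10, 10, 8 (length 10); the LCS DP confirms no longer common subsequence exists.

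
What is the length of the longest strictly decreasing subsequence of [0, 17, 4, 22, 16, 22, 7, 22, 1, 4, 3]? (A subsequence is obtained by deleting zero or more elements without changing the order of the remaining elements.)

5

Let dp[i] be the longest decreasing subsequence ending at position i. Then dp = [1, 1, 2, 1, 2, 1, 3, 1, 4, 4, 5].
The maximum is 5; one witness is 17, 16, 7, 4, 3 at positions 2,5,7,10,11.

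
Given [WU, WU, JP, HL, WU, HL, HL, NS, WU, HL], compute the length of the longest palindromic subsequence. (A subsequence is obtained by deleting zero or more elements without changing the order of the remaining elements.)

6

One longest palindromic subsequence is HL WU HL HL WU HL (positions 4,5,6,7,9,10); it reads the same forward and backward, and the interval DP gives dp[1][10] = 6.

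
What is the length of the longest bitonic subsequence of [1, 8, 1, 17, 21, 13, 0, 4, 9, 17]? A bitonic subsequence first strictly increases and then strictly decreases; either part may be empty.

6

One longest bitonic subsequence is 1, 8, 17, 21, 13, 9 (positions 1,2,4,5,6,9): it rises to 21 then falls. Length 6 is optimal.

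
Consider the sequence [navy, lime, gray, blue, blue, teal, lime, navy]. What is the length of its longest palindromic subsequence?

6

One longest palindromic subsequence is navy lime blue blue lime navy (positions 1,2,4,5,7,8); it reads the same forward and backward, and the interval DP gives dp[1][8] = 6.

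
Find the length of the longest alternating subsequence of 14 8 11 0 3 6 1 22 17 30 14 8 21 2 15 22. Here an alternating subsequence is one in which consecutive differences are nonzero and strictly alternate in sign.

13

A longest alternating subsequence is 14, 8, 11, 0, 3, 1, 22, 17, 30, 14, 21, 2, 15 (positions 1,2,3,4,5,7,8,9,10,11,13,14,15); its 12 consecutive differences strictly alternate in sign, and length 13 is optimal.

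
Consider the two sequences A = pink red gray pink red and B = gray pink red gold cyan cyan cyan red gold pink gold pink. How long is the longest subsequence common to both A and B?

3

Backtracking the LCS table gives one alignment: pink (A1,B2) → red (A2,B8) → pink (A4,B12).
So the longest common subsequence has length 3.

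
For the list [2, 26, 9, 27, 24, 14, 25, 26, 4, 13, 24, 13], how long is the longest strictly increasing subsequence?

Scanning left to right, the best length ending at each element is: 2→1, 26→2, 9→2, 27→3, 24→3, 14→3, 25→4, 26→5, 4→2, 13→3, 24→4, 13→3.
So the longest increasing subsequence has length 5, e.g. 2, 9, 24, 25, 26.

5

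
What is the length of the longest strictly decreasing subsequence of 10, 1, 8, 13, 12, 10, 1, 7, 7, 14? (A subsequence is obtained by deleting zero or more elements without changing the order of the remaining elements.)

4

One longest decreasing subsequence is 13, 12, 10, 1 (positions 4,5,6,7), of length 4; no longer one exists.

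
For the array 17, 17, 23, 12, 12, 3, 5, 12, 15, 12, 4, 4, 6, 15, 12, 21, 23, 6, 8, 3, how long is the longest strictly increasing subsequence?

Scanning left to right, the best length ending at each element is: 17→1, 17→1, 23→2, 12→1, 12→1, 3→1, 5→2, 12→3, 15→4, 12→3, 4→2, 4→2, 6→3, 15→4, 12→4, 21→5, 23→6, 6→3, 8→4, 3→1.
So the longest increasing subsequence has length 6, e.g. 3, 5, 12, 15, 21, 23.

6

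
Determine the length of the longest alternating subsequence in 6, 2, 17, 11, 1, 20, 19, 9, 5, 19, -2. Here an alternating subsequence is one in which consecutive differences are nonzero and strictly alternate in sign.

Track the best alternating length ending on an up-step vs a down-step at each position: up/down = 1/1, 1/2, 3/1, 3/4, 1/4, 5/1, 5/6, 5/6, 5/6, 7/6, 1/8.
The maximum over both is 8; one such subsequence is 6, 2, 17, 11, 20, 9, 19, -2.

8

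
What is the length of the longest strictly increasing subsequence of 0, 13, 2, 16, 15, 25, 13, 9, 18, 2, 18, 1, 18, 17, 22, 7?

Let dp[i] be the longest increasing subsequence ending at position i. Then dp = [1, 2, 2, 3, 3, 4, 3, 3, 4, 2, 4, 2, 4, 4, 5, 3].
The maximum is 5; one witness is 0, 13, 16, 18, 22 at positions 1,2,4,9,15.

5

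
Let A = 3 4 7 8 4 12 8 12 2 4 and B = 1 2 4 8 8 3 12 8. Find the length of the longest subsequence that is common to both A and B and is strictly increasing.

3

A longest common strictly increasing subsequence is 4, 8, 12 (length 3); it appears in order in both A and B, and no longer such subsequence exists.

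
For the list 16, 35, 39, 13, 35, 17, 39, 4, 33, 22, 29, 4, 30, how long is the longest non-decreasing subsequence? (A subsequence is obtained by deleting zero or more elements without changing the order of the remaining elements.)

5

One longest non-decreasing subsequence is 16, 17, 22, 29, 30 (positions 1,6,10,11,13), of length 5; no longer one exists.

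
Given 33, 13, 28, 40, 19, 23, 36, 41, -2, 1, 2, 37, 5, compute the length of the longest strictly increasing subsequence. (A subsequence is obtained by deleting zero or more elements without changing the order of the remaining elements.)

One longest increasing subsequence is 13, 19, 23, 36, 41 (positions 2,5,6,7,8), of length 5; no longer one exists.

5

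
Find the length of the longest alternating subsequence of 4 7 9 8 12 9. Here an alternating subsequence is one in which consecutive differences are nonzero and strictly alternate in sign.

A longest alternating subsequence is 4, 9, 8, 12, 9 (positions 1,3,4,5,6); its 4 consecutive differences strictly alternate in sign, and length 5 is optimal.

5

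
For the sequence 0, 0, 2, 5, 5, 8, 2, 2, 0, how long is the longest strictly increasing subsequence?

4

One longest increasing subsequence is 0, 2, 5, 8 (positions 1,3,4,6), of length 4; no longer one exists.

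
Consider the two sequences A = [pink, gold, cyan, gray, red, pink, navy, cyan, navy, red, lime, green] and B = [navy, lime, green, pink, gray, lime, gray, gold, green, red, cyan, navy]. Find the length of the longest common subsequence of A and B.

A longest common subsequence is pink, gold, red, cyan, navy (length 5); the LCS DP confirms no longer common subsequence exists.

5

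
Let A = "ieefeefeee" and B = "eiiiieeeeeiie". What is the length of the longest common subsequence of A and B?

A longest common subsequence is ieeeeee (length 7); the LCS DP confirms no longer common subsequence exists.

7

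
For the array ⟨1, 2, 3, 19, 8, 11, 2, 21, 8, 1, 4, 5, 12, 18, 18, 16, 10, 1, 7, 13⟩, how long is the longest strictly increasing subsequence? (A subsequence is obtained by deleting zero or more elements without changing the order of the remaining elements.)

7

Scanning left to right, the best length ending at each element is: 1→1, 2→2, 3→3, 19→4, 8→4, 11→5, 2→2, 21→6, 8→4, 1→1, 4→4, 5→5, 12→6, 18→7, 18→7, 16→7, 10→6, 1→1, 7→6, 13→7.
So the longest increasing subsequence has length 7, e.g. 1, 2, 3, 8, 11, 12, 18.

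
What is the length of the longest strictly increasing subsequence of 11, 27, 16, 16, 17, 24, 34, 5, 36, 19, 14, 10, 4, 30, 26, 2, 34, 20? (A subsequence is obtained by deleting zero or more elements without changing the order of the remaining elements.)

Let dp[i] be the longest increasing subsequence ending at position i. Then dp = [1, 2, 2, 2, 3, 4, 5, 1, 6, 4, 2, 2, 1, 5, 5, 1, 6, 5].
The maximum is 6; one witness is 11, 16, 17, 24, 34, 36 at positions 1,3,5,6,7,9.

6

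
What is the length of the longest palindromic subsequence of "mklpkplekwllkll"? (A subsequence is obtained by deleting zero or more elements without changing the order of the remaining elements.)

One longest palindromic subsequence is llkllkll (positions 3,7,9,11,12,13,14,15); it reads the same forward and backward, and the interval DP gives dp[1][15] = 8.

8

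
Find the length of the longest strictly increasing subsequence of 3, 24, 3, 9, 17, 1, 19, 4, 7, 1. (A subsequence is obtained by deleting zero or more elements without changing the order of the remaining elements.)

4

One longest increasing subsequence is 3, 9, 17, 19 (positions 1,4,5,7), of length 4; no longer one exists.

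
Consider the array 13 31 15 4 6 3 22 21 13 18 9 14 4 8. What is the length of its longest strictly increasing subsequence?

One longest increasing subsequence is 4, 6, 13, 18 (positions 4,5,9,10), of length 4; no longer one exists.

4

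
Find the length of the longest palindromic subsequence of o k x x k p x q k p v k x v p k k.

11

One longest palindromic subsequence is kkpxkvkxpkk (positions 2,5,6,7,9,11,12,13,15,16,17); it reads the same forward and backward, and the interval DP gives dp[1][17] = 11.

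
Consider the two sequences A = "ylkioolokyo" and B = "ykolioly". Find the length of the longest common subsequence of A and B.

Backtracking the LCS table gives one alignment: y (A1,B1) → l (A2,B4) → i (A4,B5) → o (A6,B6) → l (A7,B7) → y (A10,B8).
So the longest common subsequence has length 6.

6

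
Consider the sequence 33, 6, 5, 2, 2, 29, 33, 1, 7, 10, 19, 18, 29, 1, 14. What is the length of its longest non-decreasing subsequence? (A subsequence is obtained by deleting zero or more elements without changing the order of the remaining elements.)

Scanning left to right, the best length ending at each element is: 33→1, 6→1, 5→1, 2→1, 2→2, 29→3, 33→4, 1→1, 7→3, 10→4, 19→5, 18→5, 29→6, 1→2, 14→5.
So the longest non-decreasing subsequence has length 6, e.g. 2, 2, 7, 10, 19, 29.

6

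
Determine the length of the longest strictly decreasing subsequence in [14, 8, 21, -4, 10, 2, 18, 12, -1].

Let dp[i] be the longest decreasing subsequence ending at position i. Then dp = [1, 2, 1, 3, 2, 3, 2, 3, 4].
The maximum is 4; one witness is 14, 8, 2, -1 at positions 1,2,6,9.

4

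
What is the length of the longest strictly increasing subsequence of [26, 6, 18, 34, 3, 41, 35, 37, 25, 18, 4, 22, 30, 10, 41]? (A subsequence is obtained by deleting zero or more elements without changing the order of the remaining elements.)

One longest increasing subsequence is 6, 18, 34, 35, 37, 41 (positions 2,3,4,7,8,15), of length 6; no longer one exists.

6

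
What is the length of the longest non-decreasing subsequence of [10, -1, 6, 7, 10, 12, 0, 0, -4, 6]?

Let dp[i] be the longest non-decreasing subsequence ending at position i. Then dp = [1, 1, 2, 3, 4, 5, 2, 3, 1, 4].
The maximum is 5; one witness is -1, 6, 7, 10, 12 at positions 2,3,4,5,6.

5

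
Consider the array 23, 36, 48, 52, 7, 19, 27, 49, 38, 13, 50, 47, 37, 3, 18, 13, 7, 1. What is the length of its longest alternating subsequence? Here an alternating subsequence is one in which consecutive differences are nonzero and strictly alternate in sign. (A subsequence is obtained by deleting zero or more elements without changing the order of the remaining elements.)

Track the best alternating length ending on an up-step vs a down-step at each position: up/down = 1/1, 2/1, 2/1, 2/1, 1/3, 4/3, 4/3, 4/3, 4/5, 4/5, 6/3, 6/7, 6/7, 1/7, 8/7, 8/9, 8/9, 1/9.
The maximum over both is 9; one such subsequence is 23, 36, 7, 49, 38, 50, 3, 18, 13.

9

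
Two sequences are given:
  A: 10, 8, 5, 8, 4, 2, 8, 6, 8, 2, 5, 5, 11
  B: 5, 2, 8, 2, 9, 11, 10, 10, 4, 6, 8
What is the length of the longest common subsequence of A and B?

A longest common subsequence is 5, 8, 4, 6, 8 (length 5); the LCS DP confirms no longer common subsequence exists.

5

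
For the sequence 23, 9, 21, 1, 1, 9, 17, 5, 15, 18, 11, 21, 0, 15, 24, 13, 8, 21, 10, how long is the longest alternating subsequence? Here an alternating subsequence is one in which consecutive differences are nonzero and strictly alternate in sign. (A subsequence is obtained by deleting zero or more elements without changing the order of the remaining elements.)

A longest alternating subsequence is 23, 9, 21, 1, 9, 5, 15, 11, 21, 0, 15, 13, 21, 10 (positions 1,2,3,4,6,8,9,11,12,13,14,16,18,19); its 13 consecutive differences strictly alternate in sign, and length 14 is optimal.

14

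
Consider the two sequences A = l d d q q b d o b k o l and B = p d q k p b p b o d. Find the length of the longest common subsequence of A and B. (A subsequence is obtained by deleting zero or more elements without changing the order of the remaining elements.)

A longest common subsequence is dqbbo (length 5); the LCS DP confirms no longer common subsequence exists.

5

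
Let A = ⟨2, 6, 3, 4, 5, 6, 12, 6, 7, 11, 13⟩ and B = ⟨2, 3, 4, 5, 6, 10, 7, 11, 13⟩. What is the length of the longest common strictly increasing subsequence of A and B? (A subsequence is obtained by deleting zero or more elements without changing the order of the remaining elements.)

8

For each value that appears in both, track the longest common increasing run ending there.
The best achievable length is 8; one witness is 2, 3, 4, 5, 6, 7, 11, 13 (A-positions 1,3,4,5,6,9,10,11, B-positions 1,2,3,4,5,7,8,9).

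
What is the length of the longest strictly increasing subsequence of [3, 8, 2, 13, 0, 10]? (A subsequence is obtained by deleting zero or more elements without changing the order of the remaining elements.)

One longest increasing subsequence is 3, 8, 13 (positions 1,2,4), of length 3; no longer one exists.

3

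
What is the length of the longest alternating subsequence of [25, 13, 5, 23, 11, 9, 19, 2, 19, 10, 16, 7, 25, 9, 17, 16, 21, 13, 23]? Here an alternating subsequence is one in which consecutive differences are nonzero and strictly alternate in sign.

17

A longest alternating subsequence is 25, 13, 23, 11, 19, 2, 19, 10, 16, 7, 25, 9, 17, 16, 21, 13, 23 (positions 1,2,4,5,7,8,9,10,11,12,13,14,15,16,17,18,19); its 16 consecutive differences strictly alternate in sign, and length 17 is optimal.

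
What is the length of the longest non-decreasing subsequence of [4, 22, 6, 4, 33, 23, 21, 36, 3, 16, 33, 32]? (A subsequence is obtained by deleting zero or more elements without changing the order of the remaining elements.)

Let dp[i] be the longest non-decreasing subsequence ending at position i. Then dp = [1, 2, 2, 2, 3, 3, 3, 4, 1, 3, 4, 4].
The maximum is 4; one witness is 4, 22, 33, 36 at positions 1,2,5,8.

4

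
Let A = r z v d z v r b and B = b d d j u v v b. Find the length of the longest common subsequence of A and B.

3

A longest common subsequence is vvb (length 3); the LCS DP confirms no longer common subsequence exists.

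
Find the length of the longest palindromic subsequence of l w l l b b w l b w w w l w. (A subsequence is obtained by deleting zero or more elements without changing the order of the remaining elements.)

8

One longest palindromic subsequence is wlwwwwlw (positions 2,3,7,10,11,12,13,14); it reads the same forward and backward, and the interval DP gives dp[1][14] = 8.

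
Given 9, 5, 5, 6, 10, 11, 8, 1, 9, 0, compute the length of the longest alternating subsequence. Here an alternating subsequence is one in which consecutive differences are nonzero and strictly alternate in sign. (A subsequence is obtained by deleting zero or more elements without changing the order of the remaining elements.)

6

Track the best alternating length ending on an up-step vs a down-step at each position: up/down = 1/1, 1/2, 1/2, 3/2, 3/1, 3/1, 3/4, 1/4, 5/4, 1/6.
The maximum over both is 6; one such subsequence is 9, 5, 10, 8, 9, 0.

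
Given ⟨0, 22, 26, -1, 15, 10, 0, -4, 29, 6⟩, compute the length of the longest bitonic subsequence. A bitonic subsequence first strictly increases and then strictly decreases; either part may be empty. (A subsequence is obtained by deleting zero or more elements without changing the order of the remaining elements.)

7

Let inc[i] be the LIS ending at i and dec[i] the longest strictly decreasing subsequence starting at i. inc = [1, 2, 3, 1, 2, 2, 2, 1, 4, 3], dec = [3, 5, 5, 2, 4, 3, 2, 1, 2, 1].
max_i inc[i]+dec[i]−1 = 7, with one witness 0, 22, 26, 15, 10, 0, -4.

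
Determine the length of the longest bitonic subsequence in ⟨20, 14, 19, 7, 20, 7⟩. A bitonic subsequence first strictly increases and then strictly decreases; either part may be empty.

Let inc[i] be the LIS ending at i and dec[i] the longest strictly decreasing subsequence starting at i. inc = [1, 1, 2, 1, 3, 1], dec = [3, 2, 2, 1, 2, 1].
max_i inc[i]+dec[i]−1 = 4, with one witness 14, 19, 20, 7.

4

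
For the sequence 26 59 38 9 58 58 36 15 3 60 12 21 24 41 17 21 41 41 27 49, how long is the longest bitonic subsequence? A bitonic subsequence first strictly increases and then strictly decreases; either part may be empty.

One longest bitonic subsequence is 26, 59, 58, 36, 24, 21 (positions 1,2,6,7,13,16): it rises to 59 then falls. Length 6 is optimal.

6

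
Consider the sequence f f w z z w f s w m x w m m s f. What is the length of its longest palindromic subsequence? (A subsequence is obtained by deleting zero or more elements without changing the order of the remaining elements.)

One longest palindromic subsequence is ffwzzwff (positions 1,2,3,4,5,6,7,16); it reads the same forward and backward, and the interval DP gives dp[1][16] = 8.

8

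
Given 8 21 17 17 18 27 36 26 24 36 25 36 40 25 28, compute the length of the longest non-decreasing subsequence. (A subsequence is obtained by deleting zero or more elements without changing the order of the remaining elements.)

9

Let dp[i] be the longest non-decreasing subsequence ending at position i. Then dp = [1, 2, 2, 3, 4, 5, 6, 5, 5, 7, 6, 8, 9, 7, 8].
The maximum is 9; one witness is 8, 17, 17, 18, 27, 36, 36, 36, 40 at positions 1,3,4,5,6,7,10,12,13.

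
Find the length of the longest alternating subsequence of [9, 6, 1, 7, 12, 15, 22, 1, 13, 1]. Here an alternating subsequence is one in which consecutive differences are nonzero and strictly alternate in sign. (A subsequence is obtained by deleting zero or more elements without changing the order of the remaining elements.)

6

Track the best alternating length ending on an up-step vs a down-step at each position: up/down = 1/1, 1/2, 1/2, 3/2, 3/1, 3/1, 3/1, 1/4, 5/4, 1/6.
The maximum over both is 6; one such subsequence is 9, 6, 7, 1, 13, 1.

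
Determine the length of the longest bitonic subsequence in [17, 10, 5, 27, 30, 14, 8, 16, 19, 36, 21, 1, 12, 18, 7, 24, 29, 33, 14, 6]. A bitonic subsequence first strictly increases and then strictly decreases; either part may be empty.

10

One longest bitonic subsequence is 10, 14, 16, 19, 21, 24, 29, 33, 14, 6 (positions 2,6,8,9,11,16,17,18,19,20): it rises to 33 then falls. Length 10 is optimal.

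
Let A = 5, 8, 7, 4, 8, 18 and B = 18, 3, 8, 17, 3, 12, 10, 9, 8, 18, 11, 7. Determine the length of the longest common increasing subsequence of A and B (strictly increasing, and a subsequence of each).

For each value that appears in both, track the longest common increasing run ending there.
The best achievable length is 2; one witness is 8, 18 (A-positions 2,6, B-positions 3,10).

2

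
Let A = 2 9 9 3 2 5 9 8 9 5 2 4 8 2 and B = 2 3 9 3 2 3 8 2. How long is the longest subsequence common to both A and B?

A longest common subsequence is 2, 9, 3, 2, 8, 2 (length 6); the LCS DP confirms no longer common subsequence exists.

6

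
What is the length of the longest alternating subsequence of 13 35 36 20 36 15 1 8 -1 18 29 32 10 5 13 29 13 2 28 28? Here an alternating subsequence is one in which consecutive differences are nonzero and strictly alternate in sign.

12

Track the best alternating length ending on an up-step vs a down-step at each position: up/down = 1/1, 2/1, 2/1, 2/3, 4/1, 2/5, 1/5, 6/5, 1/7, 8/5, 8/5, 8/5, 8/9, 8/9, 10/9, 10/9, 10/11, 8/11, 12/11, 12/11.
The maximum over both is 12; one such subsequence is 13, 35, 20, 36, 1, 8, -1, 18, 10, 29, 13, 28.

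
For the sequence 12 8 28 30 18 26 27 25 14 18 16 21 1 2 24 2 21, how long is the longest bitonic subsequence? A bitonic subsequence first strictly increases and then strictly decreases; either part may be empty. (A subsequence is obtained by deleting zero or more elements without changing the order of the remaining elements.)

One longest bitonic subsequence is 12, 28, 30, 27, 25, 18, 16, 2 (positions 1,3,4,7,8,10,11,16): it rises to 30 then falls. Length 8 is optimal.

8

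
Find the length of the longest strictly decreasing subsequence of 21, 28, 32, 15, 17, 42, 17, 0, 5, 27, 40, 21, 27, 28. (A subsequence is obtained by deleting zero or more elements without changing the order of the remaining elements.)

Scanning left to right, the best length ending at each element is: 21→1, 28→1, 32→1, 15→2, 17→2, 42→1, 17→2, 0→3, 5→3, 27→2, 40→2, 21→3, 27→3, 28→3.
So the longest decreasing subsequence has length 3, e.g. 21, 15, 0.

3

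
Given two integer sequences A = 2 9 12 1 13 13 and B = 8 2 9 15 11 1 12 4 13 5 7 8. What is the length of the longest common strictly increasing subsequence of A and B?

A longest common strictly increasing subsequence is 2, 9, 12, 13 (length 4); it appears in order in both A and B, and no longer such subsequence exists.

4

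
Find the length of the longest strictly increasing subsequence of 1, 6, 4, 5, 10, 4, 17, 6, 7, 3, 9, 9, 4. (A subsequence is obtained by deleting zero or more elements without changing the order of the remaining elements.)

Let dp[i] be the longest increasing subsequence ending at position i. Then dp = [1, 2, 2, 3, 4, 2, 5, 4, 5, 2, 6, 6, 3].
The maximum is 6; one witness is 1, 4, 5, 6, 7, 9 at positions 1,3,4,8,9,11.

6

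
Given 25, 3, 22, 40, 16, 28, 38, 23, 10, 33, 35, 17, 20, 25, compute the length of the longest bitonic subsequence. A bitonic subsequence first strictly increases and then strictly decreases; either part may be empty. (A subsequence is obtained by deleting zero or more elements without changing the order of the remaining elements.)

One longest bitonic subsequence is 3, 22, 40, 38, 35, 25 (positions 2,3,4,7,11,14): it rises to 40 then falls. Length 6 is optimal.

6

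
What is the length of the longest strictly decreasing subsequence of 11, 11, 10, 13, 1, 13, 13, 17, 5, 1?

One longest decreasing subsequence is 11, 10, 5, 1 (positions 1,3,9,10), of length 4; no longer one exists.

4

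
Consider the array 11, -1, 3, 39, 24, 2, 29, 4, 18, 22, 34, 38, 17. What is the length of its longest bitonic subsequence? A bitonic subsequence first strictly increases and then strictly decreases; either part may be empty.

One longest bitonic subsequence is -1, 3, 4, 18, 22, 34, 38, 17 (positions 2,3,8,9,10,11,12,13): it rises to 38 then falls. Length 8 is optimal.

8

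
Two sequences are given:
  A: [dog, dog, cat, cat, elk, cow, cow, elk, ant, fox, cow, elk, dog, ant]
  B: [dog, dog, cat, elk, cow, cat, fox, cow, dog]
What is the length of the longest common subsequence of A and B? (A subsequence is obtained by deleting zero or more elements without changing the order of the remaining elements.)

Backtracking the LCS table gives one alignment: dog (A1,B1) → dog (A2,B2) → cat (A4,B3) → elk (A5,B4) → cow (A6,B5) → fox (A10,B7) → cow (A11,B8) → dog (A13,B9).
So the longest common subsequence has length 8.

8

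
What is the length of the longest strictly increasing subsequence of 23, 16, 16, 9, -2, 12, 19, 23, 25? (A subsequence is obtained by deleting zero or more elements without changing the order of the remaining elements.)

5

Let dp[i] be the longest increasing subsequence ending at position i. Then dp = [1, 1, 1, 1, 1, 2, 3, 4, 5].
The maximum is 5; one witness is 9, 12, 19, 23, 25 at positions 4,6,7,8,9.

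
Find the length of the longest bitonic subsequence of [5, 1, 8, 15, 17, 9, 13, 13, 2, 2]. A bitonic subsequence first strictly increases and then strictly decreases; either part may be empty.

Let inc[i] be the LIS ending at i and dec[i] the longest strictly decreasing subsequence starting at i. inc = [1, 1, 2, 3, 4, 3, 4, 4, 2, 2], dec = [2, 1, 2, 3, 3, 2, 2, 2, 1, 1].
max_i inc[i]+dec[i]−1 = 6, with one witness 5, 8, 15, 17, 13, 2.

6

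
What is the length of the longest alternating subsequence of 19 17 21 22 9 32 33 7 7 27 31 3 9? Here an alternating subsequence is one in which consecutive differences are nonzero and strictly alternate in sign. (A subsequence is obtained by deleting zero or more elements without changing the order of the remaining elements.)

Track the best alternating length ending on an up-step vs a down-step at each position: up/down = 1/1, 1/2, 3/1, 3/1, 1/4, 5/1, 5/1, 1/6, 1/6, 7/6, 7/6, 1/8, 9/8.
The maximum over both is 9; one such subsequence is 19, 17, 21, 9, 32, 7, 27, 3, 9.

9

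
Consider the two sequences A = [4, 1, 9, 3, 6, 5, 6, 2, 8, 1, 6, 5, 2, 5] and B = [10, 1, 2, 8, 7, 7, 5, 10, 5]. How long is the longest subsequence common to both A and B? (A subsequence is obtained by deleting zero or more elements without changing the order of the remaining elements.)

Backtracking the LCS table gives one alignment: 1 (A2,B2) → 2 (A8,B3) → 8 (A9,B4) → 5 (A12,B7) → 5 (A14,B9).
So the longest common subsequence has length 5.

5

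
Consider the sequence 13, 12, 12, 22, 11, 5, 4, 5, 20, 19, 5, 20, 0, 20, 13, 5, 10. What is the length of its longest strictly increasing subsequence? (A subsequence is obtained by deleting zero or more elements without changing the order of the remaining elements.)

4

One longest increasing subsequence is 4, 5, 19, 20 (positions 7,8,10,12), of length 4; no longer one exists.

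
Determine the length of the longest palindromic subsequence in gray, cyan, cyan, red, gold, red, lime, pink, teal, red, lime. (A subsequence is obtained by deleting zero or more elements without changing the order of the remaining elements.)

Using dp[i][j] = 2 + dp[i+1][j−1] if the ends match, else max(dp[i+1][j], dp[i][j−1]):
dp[1][11] = 3. A witness is lime red lime at positions 7,10,11.

3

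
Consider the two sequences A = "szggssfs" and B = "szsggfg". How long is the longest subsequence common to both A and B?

5

Backtracking the LCS table gives one alignment: s (A1,B1) → z (A2,B2) → g (A3,B4) → g (A4,B5) → f (A7,B6).
So the longest common subsequence has length 5.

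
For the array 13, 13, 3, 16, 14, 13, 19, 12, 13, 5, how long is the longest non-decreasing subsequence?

4

Let dp[i] be the longest non-decreasing subsequence ending at position i. Then dp = [1, 2, 1, 3, 3, 3, 4, 2, 4, 2].
The maximum is 4; one witness is 13, 13, 16, 19 at positions 1,2,4,7.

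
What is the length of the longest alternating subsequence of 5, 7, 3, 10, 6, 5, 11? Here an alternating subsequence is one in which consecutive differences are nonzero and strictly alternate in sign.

6

Track the best alternating length ending on an up-step vs a down-step at each position: up/down = 1/1, 2/1, 1/3, 4/1, 4/5, 4/5, 6/1.
The maximum over both is 6; one such subsequence is 5, 7, 3, 10, 6, 11.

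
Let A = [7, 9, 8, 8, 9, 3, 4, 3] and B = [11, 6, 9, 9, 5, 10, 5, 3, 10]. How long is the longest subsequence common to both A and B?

A longest common subsequence is 9, 9, 3 (length 3); the LCS DP confirms no longer common subsequence exists.

3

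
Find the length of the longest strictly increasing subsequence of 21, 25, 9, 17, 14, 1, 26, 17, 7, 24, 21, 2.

4

Let dp[i] be the longest increasing subsequence ending at position i. Then dp = [1, 2, 1, 2, 2, 1, 3, 3, 2, 4, 4, 2].
The maximum is 4; one witness is 9, 14, 17, 24 at positions 3,5,8,10.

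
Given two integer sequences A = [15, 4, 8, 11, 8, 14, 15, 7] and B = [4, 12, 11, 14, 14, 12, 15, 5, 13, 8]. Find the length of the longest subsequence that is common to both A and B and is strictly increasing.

4

A longest common strictly increasing subsequence is 4, 11, 14, 15 (length 4); it appears in order in both A and B, and no longer such subsequence exists.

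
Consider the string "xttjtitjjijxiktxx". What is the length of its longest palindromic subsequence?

10

Using dp[i][j] = 2 + dp[i+1][j−1] if the ends match, else max(dp[i+1][j], dp[i][j−1]):
dp[1][17] = 10. A witness is xtjijjijtx at positions 1,3,4,6,8,9,10,11,15,17.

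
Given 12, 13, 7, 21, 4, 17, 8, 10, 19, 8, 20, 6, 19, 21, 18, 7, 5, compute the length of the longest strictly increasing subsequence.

6

Let dp[i] be the longest increasing subsequence ending at position i. Then dp = [1, 2, 1, 3, 1, 3, 2, 3, 4, 2, 5, 2, 4, 6, 4, 3, 2].
The maximum is 6; one witness is 12, 13, 17, 19, 20, 21 at positions 1,2,6,9,11,14.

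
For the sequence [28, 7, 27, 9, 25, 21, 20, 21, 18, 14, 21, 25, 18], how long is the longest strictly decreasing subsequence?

Scanning left to right, the best length ending at each element is: 28→1, 7→2, 27→2, 9→3, 25→3, 21→4, 20→5, 21→4, 18→6, 14→7, 21→4, 25→3, 18→6.
So the longest decreasing subsequence has length 7, e.g. 28, 27, 25, 21, 20, 18, 14.

7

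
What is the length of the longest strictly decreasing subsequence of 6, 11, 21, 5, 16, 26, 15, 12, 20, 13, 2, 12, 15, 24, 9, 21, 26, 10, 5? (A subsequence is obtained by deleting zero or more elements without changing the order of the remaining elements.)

Scanning left to right, the best length ending at each element is: 6→1, 11→1, 21→1, 5→2, 16→2, 26→1, 15→3, 12→4, 20→2, 13→4, 2→5, 12→5, 15→3, 24→2, 9→6, 21→3, 26→1, 10→6, 5→7.
So the longest decreasing subsequence has length 7, e.g. 21, 16, 15, 13, 12, 9, 5.

7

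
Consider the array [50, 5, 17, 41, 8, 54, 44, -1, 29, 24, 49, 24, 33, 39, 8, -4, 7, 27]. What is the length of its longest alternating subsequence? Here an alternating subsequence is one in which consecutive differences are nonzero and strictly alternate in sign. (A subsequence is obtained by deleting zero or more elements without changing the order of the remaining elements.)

Track the best alternating length ending on an up-step vs a down-step at each position: up/down = 1/1, 1/2, 3/2, 3/2, 3/4, 5/1, 5/6, 1/6, 7/6, 7/8, 9/6, 7/10, 11/10, 11/10, 7/12, 1/12, 13/12, 13/12.
The maximum over both is 13; one such subsequence is 50, 5, 17, 8, 54, -1, 29, 24, 49, 24, 33, -4, 7.

13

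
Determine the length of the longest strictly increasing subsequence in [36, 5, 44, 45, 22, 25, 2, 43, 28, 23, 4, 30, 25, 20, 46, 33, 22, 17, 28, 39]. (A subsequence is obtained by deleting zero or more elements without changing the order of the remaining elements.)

Let dp[i] be the longest increasing subsequence ending at position i. Then dp = [1, 1, 2, 3, 2, 3, 1, 4, 4, 3, 2, 5, 4, 3, 6, 6, 4, 3, 5, 7].
The maximum is 7; one witness is 5, 22, 25, 28, 30, 33, 39 at positions 2,5,6,9,12,16,20.

7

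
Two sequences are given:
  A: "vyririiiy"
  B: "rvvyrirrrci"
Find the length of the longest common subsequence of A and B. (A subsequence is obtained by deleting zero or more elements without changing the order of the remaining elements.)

A longest common subsequence is vyriri (length 6); the LCS DP confirms no longer common subsequence exists.

6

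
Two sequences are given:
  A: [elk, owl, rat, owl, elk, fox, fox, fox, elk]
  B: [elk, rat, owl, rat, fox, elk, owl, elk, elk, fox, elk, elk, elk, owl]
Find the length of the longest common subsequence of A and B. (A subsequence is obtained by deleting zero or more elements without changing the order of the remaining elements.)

Backtracking the LCS table gives one alignment: elk (A1,B1) → owl (A2,B3) → rat (A3,B4) → owl (A4,B7) → elk (A5,B9) → fox (A6,B10) → elk (A9,B13).
So the longest common subsequence has length 7.

7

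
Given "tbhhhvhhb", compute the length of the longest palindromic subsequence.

One longest palindromic subsequence is bhhvhhb (positions 2,3,4,6,7,8,9); it reads the same forward and backward, and the interval DP gives dp[1][9] = 7.

7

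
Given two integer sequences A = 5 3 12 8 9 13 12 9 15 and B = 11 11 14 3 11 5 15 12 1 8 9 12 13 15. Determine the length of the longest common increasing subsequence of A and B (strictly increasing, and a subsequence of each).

5

A longest common strictly increasing subsequence is 3, 8, 9, 12, 15 (length 5); it appears in order in both A and B, and no longer such subsequence exists.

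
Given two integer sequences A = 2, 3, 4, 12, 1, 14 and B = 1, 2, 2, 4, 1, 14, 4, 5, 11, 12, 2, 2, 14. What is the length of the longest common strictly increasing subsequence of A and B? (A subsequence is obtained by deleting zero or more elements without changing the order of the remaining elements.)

For each value that appears in both, track the longest common increasing run ending there.
The best achievable length is 4; one witness is 2, 4, 12, 14 (A-positions 1,3,4,6, B-positions 2,4,10,13).

4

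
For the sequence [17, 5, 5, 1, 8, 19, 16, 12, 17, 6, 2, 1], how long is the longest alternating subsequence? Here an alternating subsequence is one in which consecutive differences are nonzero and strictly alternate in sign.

A longest alternating subsequence is 17, 5, 19, 16, 17, 6 (positions 1,2,6,7,9,10); its 5 consecutive differences strictly alternate in sign, and length 6 is optimal.

6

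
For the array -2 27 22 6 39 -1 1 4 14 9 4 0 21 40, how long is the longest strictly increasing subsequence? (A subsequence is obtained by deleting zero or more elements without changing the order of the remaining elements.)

7

Scanning left to right, the best length ending at each element is: -2→1, 27→2, 22→2, 6→2, 39→3, -1→2, 1→3, 4→4, 14→5, 9→5, 4→4, 0→3, 21→6, 40→7.
So the longest increasing subsequence has length 7, e.g. -2, -1, 1, 4, 14, 21, 40.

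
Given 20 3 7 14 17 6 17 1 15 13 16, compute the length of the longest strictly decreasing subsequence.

Scanning left to right, the best length ending at each element is: 20→1, 3→2, 7→2, 14→2, 17→2, 6→3, 17→2, 1→4, 15→3, 13→4, 16→3.
So the longest decreasing subsequence has length 4, e.g. 20, 7, 6, 1.

4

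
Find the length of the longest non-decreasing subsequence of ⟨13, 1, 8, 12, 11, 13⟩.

4

Let dp[i] be the longest non-decreasing subsequence ending at position i. Then dp = [1, 1, 2, 3, 3, 4].
The maximum is 4; one witness is 1, 8, 12, 13 at positions 2,3,4,6.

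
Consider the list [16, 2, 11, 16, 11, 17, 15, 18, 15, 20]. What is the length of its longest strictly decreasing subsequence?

Scanning left to right, the best length ending at each element is: 16→1, 2→2, 11→2, 16→1, 11→2, 17→1, 15→2, 18→1, 15→2, 20→1.
So the longest decreasing subsequence has length 2, e.g. 16, 2.

2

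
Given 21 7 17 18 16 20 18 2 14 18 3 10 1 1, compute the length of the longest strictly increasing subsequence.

4

One longest increasing subsequence is 7, 17, 18, 20 (positions 2,3,4,6), of length 4; no longer one exists.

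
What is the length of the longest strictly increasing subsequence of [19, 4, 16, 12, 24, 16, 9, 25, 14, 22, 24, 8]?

5

Let dp[i] be the longest increasing subsequence ending at position i. Then dp = [1, 1, 2, 2, 3, 3, 2, 4, 3, 4, 5, 2].
The maximum is 5; one witness is 4, 12, 16, 22, 24 at positions 2,4,6,10,11.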